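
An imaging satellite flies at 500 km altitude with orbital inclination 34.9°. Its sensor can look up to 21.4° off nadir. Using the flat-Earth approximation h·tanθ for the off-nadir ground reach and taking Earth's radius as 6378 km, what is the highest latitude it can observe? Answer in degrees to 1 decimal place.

36.7°

For a prograde orbit the ground track reaches latitude ±i = ±34.9°.
Sensor half-swath on the ground ≈ 500·tan(21.4°) = 196 km = 1.76° of latitude.
Maximum observable latitude ≈ 34.9 + 1.76 = 36.7°.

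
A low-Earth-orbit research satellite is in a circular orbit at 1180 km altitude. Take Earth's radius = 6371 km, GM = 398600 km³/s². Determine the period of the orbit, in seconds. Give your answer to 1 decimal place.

Semi-major axis a = 6371 + 1180 = 7551 km. Period T = 2π√(a³/μ) = 2π√(7551³/398600) = 6530.1 s = 108.83 min.

6530.1 seconds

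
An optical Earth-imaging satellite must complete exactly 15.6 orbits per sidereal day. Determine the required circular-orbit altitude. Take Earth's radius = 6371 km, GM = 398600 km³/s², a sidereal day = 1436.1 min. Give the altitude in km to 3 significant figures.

Required period T = 86166 / 15.6 = 5523.5 s.
From T = 2π√(a³/μ): a = (μ T²/4π²)^(1/3) = (398600 × 5523.5² / 4π²)^(1/3) = 6754 km.
Altitude h = a − R = 6754 − 6371 = 383 km.

383 km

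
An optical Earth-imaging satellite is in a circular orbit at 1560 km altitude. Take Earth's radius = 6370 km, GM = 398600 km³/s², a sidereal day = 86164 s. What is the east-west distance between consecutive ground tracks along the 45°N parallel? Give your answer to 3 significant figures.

Semi-major axis a = 6370 + 1560 = 7930 km. Period T = 2π√(a³/μ) = 2π√(7930³/398600) = 7027.8 s = 117.13 min.
Node shift per orbit = (7027.8/86164) × 360° = 29.36°.
Equatorial spacing = 29.36 × 111.2 km/° = 3264 km.
At 45° latitude, spacing = 3264 × cos(45°) = 2308 km.

2310 km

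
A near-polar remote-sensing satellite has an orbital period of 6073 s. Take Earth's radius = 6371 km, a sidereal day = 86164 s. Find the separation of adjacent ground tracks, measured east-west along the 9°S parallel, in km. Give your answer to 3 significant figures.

Node shift per orbit = (6073.0/86164) × 360° = 25.37°.
Equatorial spacing = 25.37 × 111.2 km/° = 2821 km.
At 9° latitude, spacing = 2821 × cos(9°) = 2787 km.

2790 km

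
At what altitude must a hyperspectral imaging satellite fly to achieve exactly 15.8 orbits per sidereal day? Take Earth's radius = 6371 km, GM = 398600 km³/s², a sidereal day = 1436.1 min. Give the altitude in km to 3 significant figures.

325 km

Required period T = 86166 / 15.8 = 5453.5 s.
From T = 2π√(a³/μ): a = (μ T²/4π²)^(1/3) = (398600 × 5453.5² / 4π²)^(1/3) = 6696 km.
Altitude h = a − R = 6696 − 6371 = 325 km.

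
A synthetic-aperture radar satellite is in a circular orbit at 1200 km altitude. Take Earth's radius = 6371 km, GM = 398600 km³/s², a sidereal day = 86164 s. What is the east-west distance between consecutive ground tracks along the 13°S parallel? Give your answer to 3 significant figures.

2970 km

Semi-major axis a = 6371 + 1200 = 7571 km. Period T = 2π√(a³/μ) = 2π√(7571³/398600) = 6556.0 s = 109.27 min.
Node shift per orbit = (6556.0/86164) × 360° = 27.39°.
Equatorial spacing = 27.39 × 111.2 km/° = 3046 km.
At 13° latitude, spacing = 3046 × cos(13°) = 2968 km.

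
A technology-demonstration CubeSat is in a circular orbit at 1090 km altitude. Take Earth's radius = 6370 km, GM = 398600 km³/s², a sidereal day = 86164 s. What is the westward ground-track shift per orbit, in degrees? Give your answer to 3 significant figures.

26.8°

Semi-major axis a = 6370 + 1090 = 7460 km. Period T = 2π√(a³/μ) = 2π√(7460³/398600) = 6412.4 s = 106.87 min.
During one orbit Earth rotates (6412.4 / 86164) × 360° = 26.79°.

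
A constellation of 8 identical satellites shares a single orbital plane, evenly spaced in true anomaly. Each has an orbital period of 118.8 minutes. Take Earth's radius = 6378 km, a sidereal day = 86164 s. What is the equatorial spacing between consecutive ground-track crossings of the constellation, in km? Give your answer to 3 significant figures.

414 km

T = 118.8 min = 7128.0 s.
Single-satellite node shift = (7128.0/86164) × 360° = 29.78°.
With 8 satellites evenly phased, successive equator crossings are 29.78/8 = 3.723° apart.
That is 3.723 × 111.3 = 414 km at the equator.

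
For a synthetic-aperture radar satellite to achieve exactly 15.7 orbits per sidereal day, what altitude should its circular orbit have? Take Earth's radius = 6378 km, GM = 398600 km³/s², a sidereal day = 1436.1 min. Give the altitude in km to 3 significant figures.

347 km

Required period T = 86166 / 15.7 = 5488.3 s.
From T = 2π√(a³/μ): a = (μ T²/4π²)^(1/3) = (398600 × 5488.3² / 4π²)^(1/3) = 6725 km.
Altitude h = a − R = 6725 − 6378 = 347 km.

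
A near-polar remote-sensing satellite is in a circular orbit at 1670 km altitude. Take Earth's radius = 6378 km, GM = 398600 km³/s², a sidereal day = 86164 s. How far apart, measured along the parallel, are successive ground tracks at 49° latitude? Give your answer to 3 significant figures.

Semi-major axis a = 6378 + 1670 = 8048 km. Period T = 2π√(a³/μ) = 2π√(8048³/398600) = 7185.3 s = 119.75 min.
Node shift per orbit = (7185.3/86164) × 360° = 30.02°.
Equatorial spacing = 30.02 × 111.3 km/° = 3342 km.
At 49° latitude, spacing = 3342 × cos(49°) = 2192 km.

2190 km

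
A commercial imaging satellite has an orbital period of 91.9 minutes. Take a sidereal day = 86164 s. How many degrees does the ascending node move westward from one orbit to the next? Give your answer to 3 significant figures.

T = 91.9 min = 5514.0 s.
During one orbit Earth rotates (5514.0 / 86164) × 360° = 23.04°.

23.0°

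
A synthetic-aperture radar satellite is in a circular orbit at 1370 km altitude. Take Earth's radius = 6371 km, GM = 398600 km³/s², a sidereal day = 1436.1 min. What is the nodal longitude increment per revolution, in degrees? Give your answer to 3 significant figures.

28.3°

Semi-major axis a = 6371 + 1370 = 7741 km. Period T = 2π√(a³/μ) = 2π√(7741³/398600) = 6778.1 s = 112.97 min.
During one orbit Earth rotates (6778.1 / 86166) × 360° = 28.32°.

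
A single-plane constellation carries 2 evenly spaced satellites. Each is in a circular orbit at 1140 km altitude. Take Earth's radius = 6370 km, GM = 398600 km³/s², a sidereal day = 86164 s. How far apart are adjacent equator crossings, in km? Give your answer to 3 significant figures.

1500 km

Semi-major axis a = 6370 + 1140 = 7510 km. Period T = 2π√(a³/μ) = 2π√(7510³/398600) = 6477.0 s = 107.95 min.
Single-satellite node shift = (6477.0/86164) × 360° = 27.06°.
With 2 satellites evenly phased, successive equator crossings are 27.06/2 = 13.531° apart.
That is 13.531 × 111.2 = 1504 km at the equator.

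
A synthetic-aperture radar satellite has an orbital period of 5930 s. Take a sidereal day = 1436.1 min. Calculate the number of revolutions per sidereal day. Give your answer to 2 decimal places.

Orbits per sidereal day = 86166 / 5930.0 = 14.531.

14.53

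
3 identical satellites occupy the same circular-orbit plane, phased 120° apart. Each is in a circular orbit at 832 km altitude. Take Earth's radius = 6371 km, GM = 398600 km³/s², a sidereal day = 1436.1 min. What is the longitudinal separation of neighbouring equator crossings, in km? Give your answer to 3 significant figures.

Semi-major axis a = 6371 + 832 = 7203 km. Period T = 2π√(a³/μ) = 2π√(7203³/398600) = 6083.9 s = 101.40 min.
Single-satellite node shift = (6083.9/86166) × 360° = 25.42°.
With 3 satellites evenly phased, successive equator crossings are 25.42/3 = 8.473° apart.
That is 8.473 × 111.2 = 942 km at the equator.

942 km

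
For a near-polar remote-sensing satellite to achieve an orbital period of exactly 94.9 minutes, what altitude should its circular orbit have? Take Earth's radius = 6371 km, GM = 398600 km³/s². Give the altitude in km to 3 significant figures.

T = 94.9 min = 5694.0 s.
From T = 2π√(a³/μ): a = (μ T²/4π²)^(1/3) = (398600 × 5694.0² / 4π²)^(1/3) = 6892 km.
Altitude h = a − R = 6892 − 6371 = 521 km.

521 km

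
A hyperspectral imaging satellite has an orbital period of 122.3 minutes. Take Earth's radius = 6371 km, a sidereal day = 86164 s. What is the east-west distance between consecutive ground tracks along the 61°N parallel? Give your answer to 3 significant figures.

T = 122.3 min = 7338.0 s.
Node shift per orbit = (7338.0/86164) × 360° = 30.66°.
Equatorial spacing = 30.66 × 111.2 km/° = 3409 km.
At 61° latitude, spacing = 3409 × cos(61°) = 1653 km.

1650 km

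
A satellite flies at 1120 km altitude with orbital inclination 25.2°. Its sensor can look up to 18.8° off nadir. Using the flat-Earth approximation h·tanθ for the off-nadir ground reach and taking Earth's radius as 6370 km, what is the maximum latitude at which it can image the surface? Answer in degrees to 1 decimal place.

For a prograde orbit the ground track reaches latitude ±i = ±25.2°.
Sensor half-swath on the ground ≈ 1120·tan(18.8°) = 381 km = 3.43° of latitude.
Maximum observable latitude ≈ 25.2 + 3.43 = 28.6°.

28.6°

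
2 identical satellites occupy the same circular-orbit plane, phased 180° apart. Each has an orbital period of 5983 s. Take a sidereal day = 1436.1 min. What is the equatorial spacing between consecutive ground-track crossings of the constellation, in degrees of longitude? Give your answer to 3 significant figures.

Single-satellite node shift = (5983.0/86166) × 360° = 25.00°.
With 2 satellites evenly phased, successive equator crossings are 25.00/2 = 12.498° apart.

12.5°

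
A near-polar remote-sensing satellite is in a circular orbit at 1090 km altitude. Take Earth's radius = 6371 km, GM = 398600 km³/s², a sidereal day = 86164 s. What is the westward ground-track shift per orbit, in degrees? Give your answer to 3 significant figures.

Semi-major axis a = 6371 + 1090 = 7461 km. Period T = 2π√(a³/μ) = 2π√(7461³/398600) = 6413.7 s = 106.89 min.
During one orbit Earth rotates (6413.7 / 86164) × 360° = 26.80°.

26.8°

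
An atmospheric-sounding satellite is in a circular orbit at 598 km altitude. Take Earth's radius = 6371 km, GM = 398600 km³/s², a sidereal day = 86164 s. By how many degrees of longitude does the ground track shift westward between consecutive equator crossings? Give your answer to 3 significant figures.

Semi-major axis a = 6371 + 598 = 6969 km. Period T = 2π√(a³/μ) = 2π√(6969³/398600) = 5789.8 s = 96.50 min.
During one orbit Earth rotates (5789.8 / 86164) × 360° = 24.19°.

24.2°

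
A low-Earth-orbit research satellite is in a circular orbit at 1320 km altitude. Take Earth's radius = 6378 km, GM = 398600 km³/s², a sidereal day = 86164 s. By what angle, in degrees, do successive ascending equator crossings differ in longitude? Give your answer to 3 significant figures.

Semi-major axis a = 6378 + 1320 = 7698 km. Period T = 2π√(a³/μ) = 2π√(7698³/398600) = 6721.7 s = 112.03 min.
During one orbit Earth rotates (6721.7 / 86164) × 360° = 28.08°.

28.1°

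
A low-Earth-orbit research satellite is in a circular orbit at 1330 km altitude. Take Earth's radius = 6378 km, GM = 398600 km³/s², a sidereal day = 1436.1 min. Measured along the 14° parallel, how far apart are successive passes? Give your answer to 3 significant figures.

3040 km

Semi-major axis a = 6378 + 1330 = 7708 km. Period T = 2π√(a³/μ) = 2π√(7708³/398600) = 6734.8 s = 112.25 min.
Node shift per orbit = (6734.8/86166) × 360° = 28.14°.
Equatorial spacing = 28.14 × 111.3 km/° = 3132 km.
At 14° latitude, spacing = 3132 × cos(14°) = 3039 km.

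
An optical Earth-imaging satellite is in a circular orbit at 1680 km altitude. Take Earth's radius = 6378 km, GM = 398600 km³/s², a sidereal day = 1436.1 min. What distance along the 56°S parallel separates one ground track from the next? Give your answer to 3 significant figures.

Semi-major axis a = 6378 + 1680 = 8058 km. Period T = 2π√(a³/μ) = 2π√(8058³/398600) = 7198.7 s = 119.98 min.
Node shift per orbit = (7198.7/86166) × 360° = 30.08°.
Equatorial spacing = 30.08 × 111.3 km/° = 3348 km.
At 56° latitude, spacing = 3348 × cos(56°) = 1872 km.

1870 km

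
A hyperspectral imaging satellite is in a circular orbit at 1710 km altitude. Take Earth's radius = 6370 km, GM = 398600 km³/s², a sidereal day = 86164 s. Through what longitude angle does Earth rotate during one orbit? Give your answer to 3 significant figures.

30.2°

Semi-major axis a = 6370 + 1710 = 8080 km. Period T = 2π√(a³/μ) = 2π√(8080³/398600) = 7228.2 s = 120.47 min.
During one orbit Earth rotates (7228.2 / 86164) × 360° = 30.20°.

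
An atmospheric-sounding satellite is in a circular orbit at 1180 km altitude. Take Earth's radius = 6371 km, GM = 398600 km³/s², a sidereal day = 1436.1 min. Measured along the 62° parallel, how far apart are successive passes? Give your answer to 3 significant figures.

Semi-major axis a = 6371 + 1180 = 7551 km. Period T = 2π√(a³/μ) = 2π√(7551³/398600) = 6530.1 s = 108.83 min.
Node shift per orbit = (6530.1/86166) × 360° = 27.28°.
Equatorial spacing = 27.28 × 111.2 km/° = 3034 km.
At 62° latitude, spacing = 3034 × cos(62°) = 1424 km.

1420 km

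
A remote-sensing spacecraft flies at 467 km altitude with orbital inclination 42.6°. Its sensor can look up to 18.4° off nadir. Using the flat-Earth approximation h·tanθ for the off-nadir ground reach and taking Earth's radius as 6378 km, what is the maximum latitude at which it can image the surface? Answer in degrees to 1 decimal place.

For a prograde orbit the ground track reaches latitude ±i = ±42.6°.
Sensor half-swath on the ground ≈ 467·tan(18.4°) = 155 km = 1.40° of latitude.
Maximum observable latitude ≈ 42.6 + 1.40 = 44.0°.

44.0°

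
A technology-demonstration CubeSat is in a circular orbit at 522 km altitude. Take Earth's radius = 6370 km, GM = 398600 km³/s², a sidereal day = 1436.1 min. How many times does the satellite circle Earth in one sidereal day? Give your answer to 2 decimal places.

Semi-major axis a = 6370 + 522 = 6892 km. Period T = 2π√(a³/μ) = 2π√(6892³/398600) = 5694.2 s = 94.90 min.
Orbits per sidereal day = 86166 / 5694.2 = 15.132.

15.13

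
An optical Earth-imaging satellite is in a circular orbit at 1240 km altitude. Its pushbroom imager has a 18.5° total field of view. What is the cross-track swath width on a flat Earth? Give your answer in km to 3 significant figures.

404 km

Half-angle = 18.5°/2 = 9.25°.
Swath width ≈ 2h·tan(θ/2) = 2 × 1240 × tan(9.25°) = 403.9 km.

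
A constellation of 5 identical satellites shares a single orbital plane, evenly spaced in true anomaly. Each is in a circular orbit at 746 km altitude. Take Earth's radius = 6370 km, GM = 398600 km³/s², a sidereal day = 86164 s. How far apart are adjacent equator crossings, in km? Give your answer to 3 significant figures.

Semi-major axis a = 6370 + 746 = 7116 km. Period T = 2π√(a³/μ) = 2π√(7116³/398600) = 5974.0 s = 99.57 min.
Single-satellite node shift = (5974.0/86164) × 360° = 24.96°.
With 5 satellites evenly phased, successive equator crossings are 24.96/5 = 4.992° apart.
That is 4.992 × 111.2 = 555 km at the equator.

555 km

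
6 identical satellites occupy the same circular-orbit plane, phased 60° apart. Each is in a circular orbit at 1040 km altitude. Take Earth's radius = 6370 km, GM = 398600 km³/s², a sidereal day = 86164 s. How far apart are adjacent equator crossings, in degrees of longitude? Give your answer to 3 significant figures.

Semi-major axis a = 6370 + 1040 = 7410 km. Period T = 2π√(a³/μ) = 2π√(7410³/398600) = 6348.0 s = 105.80 min.
Single-satellite node shift = (6348.0/86164) × 360° = 26.52°.
With 6 satellites evenly phased, successive equator crossings are 26.52/6 = 4.420° apart.

4.42°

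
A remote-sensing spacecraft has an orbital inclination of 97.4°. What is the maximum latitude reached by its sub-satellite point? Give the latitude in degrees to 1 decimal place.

82.6°

Retrograde orbit: the ground track reaches ±(180° − i) = ±(180 − 97.4) = ±82.6°.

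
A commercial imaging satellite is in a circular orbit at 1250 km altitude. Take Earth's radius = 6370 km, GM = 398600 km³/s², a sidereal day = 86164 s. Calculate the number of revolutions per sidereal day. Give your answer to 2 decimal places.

13.02

Semi-major axis a = 6370 + 1250 = 7620 km. Period T = 2π√(a³/μ) = 2π√(7620³/398600) = 6619.8 s = 110.33 min.
Orbits per sidereal day = 86164 / 6619.8 = 13.016.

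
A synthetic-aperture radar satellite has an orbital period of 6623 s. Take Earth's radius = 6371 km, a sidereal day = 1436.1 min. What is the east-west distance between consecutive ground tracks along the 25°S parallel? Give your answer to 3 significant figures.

2790 km

Node shift per orbit = (6623.0/86166) × 360° = 27.67°.
Equatorial spacing = 27.67 × 111.2 km/° = 3077 km.
At 25° latitude, spacing = 3077 × cos(25°) = 2789 km.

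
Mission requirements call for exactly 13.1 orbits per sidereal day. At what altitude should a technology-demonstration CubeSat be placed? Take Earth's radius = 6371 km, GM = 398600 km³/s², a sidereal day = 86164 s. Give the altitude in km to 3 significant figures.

Required period T = 86164 / 13.1 = 6577.4 s.
From T = 2π√(a³/μ): a = (μ T²/4π²)^(1/3) = (398600 × 6577.4² / 4π²)^(1/3) = 7587 km.
Altitude h = a − R = 7587 − 6371 = 1216 km.

1220 km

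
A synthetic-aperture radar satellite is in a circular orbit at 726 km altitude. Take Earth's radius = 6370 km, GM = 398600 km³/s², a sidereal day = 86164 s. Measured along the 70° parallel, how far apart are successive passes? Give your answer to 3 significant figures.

945 km

Semi-major axis a = 6370 + 726 = 7096 km. Period T = 2π√(a³/μ) = 2π√(7096³/398600) = 5948.8 s = 99.15 min.
Node shift per orbit = (5948.8/86164) × 360° = 24.85°.
Equatorial spacing = 24.85 × 111.2 km/° = 2763 km.
At 70° latitude, spacing = 2763 × cos(70°) = 945 km.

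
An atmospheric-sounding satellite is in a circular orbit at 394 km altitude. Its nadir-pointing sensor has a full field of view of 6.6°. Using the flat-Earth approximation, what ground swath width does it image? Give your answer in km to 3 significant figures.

45.4 km

Half-angle = 6.6°/2 = 3.3°.
Swath width ≈ 2h·tan(θ/2) = 2 × 394 × tan(3.3°) = 45.4 km.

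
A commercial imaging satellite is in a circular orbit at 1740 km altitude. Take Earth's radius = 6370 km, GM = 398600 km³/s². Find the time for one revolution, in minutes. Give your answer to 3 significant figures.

Semi-major axis a = 6370 + 1740 = 8110 km. Period T = 2π√(a³/μ) = 2π√(8110³/398600) = 7268.5 s = 121.14 min.

121 min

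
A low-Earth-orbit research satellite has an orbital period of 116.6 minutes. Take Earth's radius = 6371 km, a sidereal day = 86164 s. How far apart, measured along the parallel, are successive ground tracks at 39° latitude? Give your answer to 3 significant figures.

T = 116.6 min = 6996.0 s.
Node shift per orbit = (6996.0/86164) × 360° = 29.23°.
Equatorial spacing = 29.23 × 111.2 km/° = 3250 km.
At 39° latitude, spacing = 3250 × cos(39°) = 2526 km.

2530 km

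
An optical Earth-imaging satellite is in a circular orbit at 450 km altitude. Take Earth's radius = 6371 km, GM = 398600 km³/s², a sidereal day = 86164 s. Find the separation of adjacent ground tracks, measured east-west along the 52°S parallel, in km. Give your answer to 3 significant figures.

Semi-major axis a = 6371 + 450 = 6821 km. Period T = 2π√(a³/μ) = 2π√(6821³/398600) = 5606.4 s = 93.44 min.
Node shift per orbit = (5606.4/86164) × 360° = 23.42°.
Equatorial spacing = 23.42 × 111.2 km/° = 2605 km.
At 52° latitude, spacing = 2605 × cos(52°) = 1604 km.

1600 km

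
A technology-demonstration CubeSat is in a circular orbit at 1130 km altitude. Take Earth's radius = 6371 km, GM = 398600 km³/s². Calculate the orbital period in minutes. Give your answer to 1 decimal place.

Semi-major axis a = 6371 + 1130 = 7501 km. Period T = 2π√(a³/μ) = 2π√(7501³/398600) = 6465.3 s = 107.76 min.

107.8 min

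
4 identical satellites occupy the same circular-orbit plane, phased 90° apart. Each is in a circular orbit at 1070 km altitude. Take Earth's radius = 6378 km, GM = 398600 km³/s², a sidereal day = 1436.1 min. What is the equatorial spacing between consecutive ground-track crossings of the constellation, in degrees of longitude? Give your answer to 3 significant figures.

Semi-major axis a = 6378 + 1070 = 7448 km. Period T = 2π√(a³/μ) = 2π√(7448³/398600) = 6396.9 s = 106.62 min.
Single-satellite node shift = (6396.9/86166) × 360° = 26.73°.
With 4 satellites evenly phased, successive equator crossings are 26.73/4 = 6.682° apart.

6.68°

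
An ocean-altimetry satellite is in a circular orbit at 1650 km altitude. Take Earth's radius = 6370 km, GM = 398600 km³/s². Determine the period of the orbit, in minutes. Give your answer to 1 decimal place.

119.1 min

Semi-major axis a = 6370 + 1650 = 8020 km. Period T = 2π√(a³/μ) = 2π√(8020³/398600) = 7147.8 s = 119.13 min.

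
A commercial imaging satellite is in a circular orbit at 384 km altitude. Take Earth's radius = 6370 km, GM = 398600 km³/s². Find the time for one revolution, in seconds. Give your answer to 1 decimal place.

Semi-major axis a = 6370 + 384 = 6754 km. Period T = 2π√(a³/μ) = 2π√(6754³/398600) = 5524.0 s = 92.07 min.

5524.0 seconds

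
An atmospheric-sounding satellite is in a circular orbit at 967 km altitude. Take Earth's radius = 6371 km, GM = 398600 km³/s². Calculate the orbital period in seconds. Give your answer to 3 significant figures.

6260 seconds

Semi-major axis a = 6371 + 967 = 7338 km. Period T = 2π√(a³/μ) = 2π√(7338³/398600) = 6255.7 s = 104.26 min.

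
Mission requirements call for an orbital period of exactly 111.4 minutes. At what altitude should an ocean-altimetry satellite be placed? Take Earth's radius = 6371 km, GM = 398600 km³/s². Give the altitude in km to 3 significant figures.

T = 111.4 min = 6684.0 s.
From T = 2π√(a³/μ): a = (μ T²/4π²)^(1/3) = (398600 × 6684.0² / 4π²)^(1/3) = 7669 km.
Altitude h = a − R = 7669 − 6371 = 1298 km.

1300 km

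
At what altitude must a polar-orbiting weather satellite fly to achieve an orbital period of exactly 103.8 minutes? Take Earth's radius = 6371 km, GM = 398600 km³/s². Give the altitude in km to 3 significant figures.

T = 103.8 min = 6228.0 s.
From T = 2π√(a³/μ): a = (μ T²/4π²)^(1/3) = (398600 × 6228.0² / 4π²)^(1/3) = 7316 km.
Altitude h = a − R = 7316 − 6371 = 945 km.

945 km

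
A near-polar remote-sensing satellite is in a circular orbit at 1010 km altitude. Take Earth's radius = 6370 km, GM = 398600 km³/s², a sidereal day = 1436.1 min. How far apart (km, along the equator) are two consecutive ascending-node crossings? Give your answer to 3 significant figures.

Semi-major axis a = 6370 + 1010 = 7380 km. Period T = 2π√(a³/μ) = 2π√(7380³/398600) = 6309.5 s = 105.16 min.
During one orbit Earth rotates (6309.5 / 86166) × 360° = 26.36°.
At the equator that is 26.36° × (2π·6370/360) km/° = 26.36 × 111.2 = 2931 km.

2930 km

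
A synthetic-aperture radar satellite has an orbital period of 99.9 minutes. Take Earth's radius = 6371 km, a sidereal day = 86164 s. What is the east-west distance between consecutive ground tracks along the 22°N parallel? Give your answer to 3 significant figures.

2580 km

T = 99.9 min = 5994.0 s.
Node shift per orbit = (5994.0/86164) × 360° = 25.04°.
Equatorial spacing = 25.04 × 111.2 km/° = 2785 km.
At 22° latitude, spacing = 2785 × cos(22°) = 2582 km.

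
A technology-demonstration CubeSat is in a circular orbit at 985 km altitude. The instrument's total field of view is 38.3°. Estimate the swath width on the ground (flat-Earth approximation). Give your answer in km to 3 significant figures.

684 km

Half-angle = 38.3°/2 = 19.15°.
Swath width ≈ 2h·tan(θ/2) = 2 × 985 × tan(19.15°) = 684.1 km.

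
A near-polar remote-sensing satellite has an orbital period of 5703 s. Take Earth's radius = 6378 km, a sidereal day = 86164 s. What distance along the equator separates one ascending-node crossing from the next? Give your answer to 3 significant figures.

During one orbit Earth rotates (5703.0 / 86164) × 360° = 23.83°.
At the equator that is 23.83° × (2π·6378/360) km/° = 23.83 × 111.3 = 2652 km.

2650 km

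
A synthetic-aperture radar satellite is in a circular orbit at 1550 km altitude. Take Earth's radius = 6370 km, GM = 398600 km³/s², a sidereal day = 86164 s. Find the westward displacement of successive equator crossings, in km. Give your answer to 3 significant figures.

Semi-major axis a = 6370 + 1550 = 7920 km. Period T = 2π√(a³/μ) = 2π√(7920³/398600) = 7014.5 s = 116.91 min.
During one orbit Earth rotates (7014.5 / 86164) × 360° = 29.31°.
At the equator that is 29.31° × (2π·6370/360) km/° = 29.31 × 111.2 = 3258 km.

3260 km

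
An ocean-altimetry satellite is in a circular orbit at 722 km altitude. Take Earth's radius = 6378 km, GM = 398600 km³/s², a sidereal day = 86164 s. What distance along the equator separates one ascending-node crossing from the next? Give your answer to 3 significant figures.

Semi-major axis a = 6378 + 722 = 7100 km. Period T = 2π√(a³/μ) = 2π√(7100³/398600) = 5953.9 s = 99.23 min.
During one orbit Earth rotates (5953.9 / 86164) × 360° = 24.88°.
At the equator that is 24.88° × (2π·6378/360) km/° = 24.88 × 111.3 = 2769 km.

2770 km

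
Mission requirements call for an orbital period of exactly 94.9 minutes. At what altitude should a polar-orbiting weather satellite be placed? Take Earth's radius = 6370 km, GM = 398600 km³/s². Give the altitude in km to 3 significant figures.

T = 94.9 min = 5694.0 s.
From T = 2π√(a³/μ): a = (μ T²/4π²)^(1/3) = (398600 × 5694.0² / 4π²)^(1/3) = 6892 km.
Altitude h = a − R = 6892 − 6370 = 522 km.

522 km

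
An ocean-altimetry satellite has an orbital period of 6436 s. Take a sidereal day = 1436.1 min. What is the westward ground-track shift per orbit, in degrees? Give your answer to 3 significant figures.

During one orbit Earth rotates (6436.0 / 86166) × 360° = 26.89°.

26.9°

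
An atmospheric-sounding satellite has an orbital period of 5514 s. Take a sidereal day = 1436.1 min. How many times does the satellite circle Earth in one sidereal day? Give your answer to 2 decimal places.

15.63

Orbits per sidereal day = 86166 / 5514.0 = 15.627.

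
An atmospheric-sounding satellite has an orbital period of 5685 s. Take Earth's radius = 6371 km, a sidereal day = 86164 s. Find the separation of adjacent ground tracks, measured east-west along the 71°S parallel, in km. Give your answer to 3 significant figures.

Node shift per orbit = (5685.0/86164) × 360° = 23.75°.
Equatorial spacing = 23.75 × 111.2 km/° = 2641 km.
At 71° latitude, spacing = 2641 × cos(71°) = 860 km.

860 km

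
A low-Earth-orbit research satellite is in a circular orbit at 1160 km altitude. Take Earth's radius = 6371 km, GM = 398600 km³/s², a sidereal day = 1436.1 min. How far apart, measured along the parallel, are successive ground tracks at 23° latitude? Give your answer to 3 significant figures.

Semi-major axis a = 6371 + 1160 = 7531 km. Period T = 2π√(a³/μ) = 2π√(7531³/398600) = 6504.1 s = 108.40 min.
Node shift per orbit = (6504.1/86166) × 360° = 27.17°.
Equatorial spacing = 27.17 × 111.2 km/° = 3022 km.
At 23° latitude, spacing = 3022 × cos(23°) = 2781 km.

2780 km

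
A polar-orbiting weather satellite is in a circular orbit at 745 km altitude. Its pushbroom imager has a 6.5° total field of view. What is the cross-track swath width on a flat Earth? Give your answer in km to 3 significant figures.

Half-angle = 6.5°/2 = 3.25°.
Swath width ≈ 2h·tan(θ/2) = 2 × 745 × tan(3.25°) = 84.6 km.

84.6 km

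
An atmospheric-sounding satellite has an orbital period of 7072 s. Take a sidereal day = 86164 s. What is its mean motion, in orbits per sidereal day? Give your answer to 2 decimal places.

12.18

Orbits per sidereal day = 86164 / 7072.0 = 12.184.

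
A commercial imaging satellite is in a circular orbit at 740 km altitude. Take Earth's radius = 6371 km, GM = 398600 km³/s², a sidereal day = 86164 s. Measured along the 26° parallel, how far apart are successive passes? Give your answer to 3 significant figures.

Semi-major axis a = 6371 + 740 = 7111 km. Period T = 2π√(a³/μ) = 2π√(7111³/398600) = 5967.7 s = 99.46 min.
Node shift per orbit = (5967.7/86164) × 360° = 24.93°.
Equatorial spacing = 24.93 × 111.2 km/° = 2772 km.
At 26° latitude, spacing = 2772 × cos(26°) = 2492 km.

2490 km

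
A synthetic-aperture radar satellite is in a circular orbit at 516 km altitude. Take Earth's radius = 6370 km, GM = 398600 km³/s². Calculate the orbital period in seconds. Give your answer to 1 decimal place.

5686.7 seconds

Semi-major axis a = 6370 + 516 = 6886 km. Period T = 2π√(a³/μ) = 2π√(6886³/398600) = 5686.7 s = 94.78 min.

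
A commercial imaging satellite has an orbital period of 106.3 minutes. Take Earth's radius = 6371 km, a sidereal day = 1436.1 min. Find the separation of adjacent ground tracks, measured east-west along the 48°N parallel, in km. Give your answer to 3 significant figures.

T = 106.3 min = 6378.0 s.
Node shift per orbit = (6378.0/86166) × 360° = 26.65°.
Equatorial spacing = 26.65 × 111.2 km/° = 2963 km.
At 48° latitude, spacing = 2963 × cos(48°) = 1983 km.

1980 km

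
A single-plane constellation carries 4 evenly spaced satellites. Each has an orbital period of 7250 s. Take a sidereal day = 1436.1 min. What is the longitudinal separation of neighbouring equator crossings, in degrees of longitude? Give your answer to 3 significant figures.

Single-satellite node shift = (7250.0/86166) × 360° = 30.29°.
With 4 satellites evenly phased, successive equator crossings are 30.29/4 = 7.573° apart.

7.57°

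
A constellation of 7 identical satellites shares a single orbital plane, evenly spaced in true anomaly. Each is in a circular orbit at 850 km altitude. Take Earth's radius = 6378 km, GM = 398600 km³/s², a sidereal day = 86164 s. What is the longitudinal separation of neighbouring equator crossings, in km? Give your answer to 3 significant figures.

Semi-major axis a = 6378 + 850 = 7228 km. Period T = 2π√(a³/μ) = 2π√(7228³/398600) = 6115.6 s = 101.93 min.
Single-satellite node shift = (6115.6/86164) × 360° = 25.55°.
With 7 satellites evenly phased, successive equator crossings are 25.55/7 = 3.650° apart.
That is 3.650 × 111.3 = 406 km at the equator.

406 km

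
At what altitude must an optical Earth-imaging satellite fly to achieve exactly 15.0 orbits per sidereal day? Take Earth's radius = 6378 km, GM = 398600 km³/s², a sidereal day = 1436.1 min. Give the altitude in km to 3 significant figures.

Required period T = 86166 / 15.0 = 5744.4 s.
From T = 2π√(a³/μ): a = (μ T²/4π²)^(1/3) = (398600 × 5744.4² / 4π²)^(1/3) = 6932 km.
Altitude h = a − R = 6932 − 6378 = 554 km.

554 km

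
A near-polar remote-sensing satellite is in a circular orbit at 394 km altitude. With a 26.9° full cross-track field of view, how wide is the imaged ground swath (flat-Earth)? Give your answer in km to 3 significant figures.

188 km

Half-angle = 26.9°/2 = 13.45°.
Swath width ≈ 2h·tan(θ/2) = 2 × 394 × tan(13.45°) = 188.5 km.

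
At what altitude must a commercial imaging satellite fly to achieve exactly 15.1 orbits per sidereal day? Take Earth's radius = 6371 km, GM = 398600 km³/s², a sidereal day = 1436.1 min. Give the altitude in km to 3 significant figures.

531 km

Required period T = 86166 / 15.1 = 5706.4 s.
From T = 2π√(a³/μ): a = (μ T²/4π²)^(1/3) = (398600 × 5706.4² / 4π²)^(1/3) = 6902 km.
Altitude h = a − R = 6902 − 6371 = 531 km.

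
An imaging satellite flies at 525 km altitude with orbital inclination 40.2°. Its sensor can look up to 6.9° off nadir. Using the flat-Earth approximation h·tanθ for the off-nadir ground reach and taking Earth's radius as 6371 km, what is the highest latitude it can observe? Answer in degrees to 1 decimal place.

For a prograde orbit the ground track reaches latitude ±i = ±40.2°.
Sensor half-swath on the ground ≈ 525·tan(6.9°) = 64 km = 0.57° of latitude.
Maximum observable latitude ≈ 40.2 + 0.57 = 40.8°.

40.8°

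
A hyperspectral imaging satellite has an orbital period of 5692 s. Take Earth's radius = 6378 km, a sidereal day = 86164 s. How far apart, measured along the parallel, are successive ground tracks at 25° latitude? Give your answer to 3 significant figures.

2400 km

Node shift per orbit = (5692.0/86164) × 360° = 23.78°.
Equatorial spacing = 23.78 × 111.3 km/° = 2647 km.
At 25° latitude, spacing = 2647 × cos(25°) = 2399 km.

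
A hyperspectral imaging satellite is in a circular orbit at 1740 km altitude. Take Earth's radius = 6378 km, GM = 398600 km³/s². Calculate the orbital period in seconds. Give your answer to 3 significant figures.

Semi-major axis a = 6378 + 1740 = 8118 km. Period T = 2π√(a³/μ) = 2π√(8118³/398600) = 7279.2 s = 121.32 min.

7280 seconds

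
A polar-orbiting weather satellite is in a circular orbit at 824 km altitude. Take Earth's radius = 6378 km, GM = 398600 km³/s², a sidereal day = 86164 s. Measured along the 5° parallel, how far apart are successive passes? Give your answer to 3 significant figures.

Semi-major axis a = 6378 + 824 = 7202 km. Period T = 2π√(a³/μ) = 2π√(7202³/398600) = 6082.6 s = 101.38 min.
Node shift per orbit = (6082.6/86164) × 360° = 25.41°.
Equatorial spacing = 25.41 × 111.3 km/° = 2829 km.
At 5° latitude, spacing = 2829 × cos(5°) = 2818 km.

2820 km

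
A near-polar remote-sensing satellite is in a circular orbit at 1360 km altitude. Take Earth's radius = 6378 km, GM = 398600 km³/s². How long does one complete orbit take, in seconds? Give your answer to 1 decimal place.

6774.1 seconds

Semi-major axis a = 6378 + 1360 = 7738 km. Period T = 2π√(a³/μ) = 2π√(7738³/398600) = 6774.1 s = 112.90 min.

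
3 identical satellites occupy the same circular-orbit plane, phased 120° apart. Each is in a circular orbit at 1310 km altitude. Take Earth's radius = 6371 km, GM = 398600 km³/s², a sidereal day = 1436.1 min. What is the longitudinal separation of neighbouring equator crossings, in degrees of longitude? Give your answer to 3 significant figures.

9.33°

Semi-major axis a = 6371 + 1310 = 7681 km. Period T = 2π√(a³/μ) = 2π√(7681³/398600) = 6699.4 s = 111.66 min.
Single-satellite node shift = (6699.4/86166) × 360° = 27.99°.
With 3 satellites evenly phased, successive equator crossings are 27.99/3 = 9.330° apart.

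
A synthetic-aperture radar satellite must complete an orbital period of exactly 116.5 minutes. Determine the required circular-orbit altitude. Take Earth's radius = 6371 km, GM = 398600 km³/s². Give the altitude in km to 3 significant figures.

1530 km

T = 116.5 min = 6990.0 s.
From T = 2π√(a³/μ): a = (μ T²/4π²)^(1/3) = (398600 × 6990.0² / 4π²)^(1/3) = 7902 km.
Altitude h = a − R = 7902 − 6371 = 1531 km.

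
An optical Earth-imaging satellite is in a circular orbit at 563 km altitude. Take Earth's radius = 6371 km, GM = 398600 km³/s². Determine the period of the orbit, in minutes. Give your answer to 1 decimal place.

Semi-major axis a = 6371 + 563 = 6934 km. Period T = 2π√(a³/μ) = 2π√(6934³/398600) = 5746.3 s = 95.77 min.

95.8 min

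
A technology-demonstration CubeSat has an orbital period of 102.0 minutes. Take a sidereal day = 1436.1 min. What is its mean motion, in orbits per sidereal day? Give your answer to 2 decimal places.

14.08

T = 102.0 min = 6120.0 s.
Orbits per sidereal day = 86166 / 6120.0 = 14.079.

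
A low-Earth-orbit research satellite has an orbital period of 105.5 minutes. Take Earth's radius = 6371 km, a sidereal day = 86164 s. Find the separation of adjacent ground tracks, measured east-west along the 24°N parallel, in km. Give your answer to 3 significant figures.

2690 km

T = 105.5 min = 6330.0 s.
Node shift per orbit = (6330.0/86164) × 360° = 26.45°.
Equatorial spacing = 26.45 × 111.2 km/° = 2941 km.
At 24° latitude, spacing = 2941 × cos(24°) = 2687 km.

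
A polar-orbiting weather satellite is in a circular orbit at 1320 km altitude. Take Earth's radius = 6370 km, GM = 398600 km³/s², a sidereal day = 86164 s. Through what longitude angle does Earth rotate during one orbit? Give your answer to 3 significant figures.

28.0°

Semi-major axis a = 6370 + 1320 = 7690 km. Period T = 2π√(a³/μ) = 2π√(7690³/398600) = 6711.2 s = 111.85 min.
During one orbit Earth rotates (6711.2 / 86164) × 360° = 28.04°.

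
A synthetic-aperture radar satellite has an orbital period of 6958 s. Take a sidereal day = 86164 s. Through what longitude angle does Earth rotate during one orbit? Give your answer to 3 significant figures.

29.1°

During one orbit Earth rotates (6958.0 / 86164) × 360° = 29.07°.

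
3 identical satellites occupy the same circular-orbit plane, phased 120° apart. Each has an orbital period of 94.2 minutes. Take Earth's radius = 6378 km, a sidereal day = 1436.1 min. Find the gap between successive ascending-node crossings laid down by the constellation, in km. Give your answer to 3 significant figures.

T = 94.2 min = 5652.0 s.
Single-satellite node shift = (5652.0/86166) × 360° = 23.61°.
With 3 satellites evenly phased, successive equator crossings are 23.61/3 = 7.871° apart.
That is 7.871 × 111.3 = 876 km at the equator.

876 km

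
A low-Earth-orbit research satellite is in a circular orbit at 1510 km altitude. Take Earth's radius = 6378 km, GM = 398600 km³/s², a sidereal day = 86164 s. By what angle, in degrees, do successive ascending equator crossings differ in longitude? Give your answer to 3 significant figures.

Semi-major axis a = 6378 + 1510 = 7888 km. Period T = 2π√(a³/μ) = 2π√(7888³/398600) = 6972.1 s = 116.20 min.
During one orbit Earth rotates (6972.1 / 86164) × 360° = 29.13°.

29.1°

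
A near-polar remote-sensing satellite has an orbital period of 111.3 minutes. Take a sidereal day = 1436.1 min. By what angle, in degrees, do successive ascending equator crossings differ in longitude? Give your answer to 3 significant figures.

27.9°

T = 111.3 min = 6678.0 s.
During one orbit Earth rotates (6678.0 / 86166) × 360° = 27.90°.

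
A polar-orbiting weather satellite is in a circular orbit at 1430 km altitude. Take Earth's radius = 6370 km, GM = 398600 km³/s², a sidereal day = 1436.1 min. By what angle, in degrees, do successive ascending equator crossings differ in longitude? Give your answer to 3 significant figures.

28.6°

Semi-major axis a = 6370 + 1430 = 7800 km. Period T = 2π√(a³/μ) = 2π√(7800³/398600) = 6855.7 s = 114.26 min.
During one orbit Earth rotates (6855.7 / 86166) × 360° = 28.64°.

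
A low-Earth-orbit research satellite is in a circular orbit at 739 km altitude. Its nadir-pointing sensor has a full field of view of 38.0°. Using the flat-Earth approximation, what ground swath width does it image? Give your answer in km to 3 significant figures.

509 km

Half-angle = 38.0°/2 = 19°.
Swath width ≈ 2h·tan(θ/2) = 2 × 739 × tan(19°) = 508.9 km.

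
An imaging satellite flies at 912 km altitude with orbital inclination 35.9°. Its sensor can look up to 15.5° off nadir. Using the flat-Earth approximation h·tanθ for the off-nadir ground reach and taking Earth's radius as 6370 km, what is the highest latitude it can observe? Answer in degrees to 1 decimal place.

For a prograde orbit the ground track reaches latitude ±i = ±35.9°.
Sensor half-swath on the ground ≈ 912·tan(15.5°) = 253 km = 2.27° of latitude.
Maximum observable latitude ≈ 35.9 + 2.27 = 38.2°.

38.2°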